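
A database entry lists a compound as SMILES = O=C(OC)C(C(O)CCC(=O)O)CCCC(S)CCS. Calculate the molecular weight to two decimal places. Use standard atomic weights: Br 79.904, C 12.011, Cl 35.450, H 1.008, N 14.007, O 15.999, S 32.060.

First, the molecular formula is C13H24O5S2 (counting implicit H from valence).
  C: 13 × 12.011 = 156.143
  H: 24 × 1.008 = 24.192
  O: 5 × 15.999 = 79.995
  S: 2 × 32.060 = 64.120
Sum: 13×12.011 + 24×1.008 + 5×15.999 + 2×32.060 = 324.450 → 324.45 g/mol.

324.45 g/mol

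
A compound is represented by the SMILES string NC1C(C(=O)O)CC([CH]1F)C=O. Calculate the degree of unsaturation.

Degree of unsaturation = (number of rings) + (number of π bonds).
Ring closures in the SMILES: 1.
π bonds: 2 double bonds (each 1 DoU) → 2 DoU from unsaturation.
Total DoU = 1 + 2 = 3.

3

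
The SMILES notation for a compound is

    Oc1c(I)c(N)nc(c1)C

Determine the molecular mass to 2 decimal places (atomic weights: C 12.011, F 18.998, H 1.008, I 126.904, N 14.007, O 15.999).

250.04 g/mol

First, the molecular formula is C6H7IN2O (counting implicit H from valence).
  C: 6 × 12.011 = 72.066
  H: 7 × 1.008 = 7.056
  I: 1 × 126.904 = 126.904
  N: 2 × 14.007 = 28.014
  O: 1 × 15.999 = 15.999
Sum: 6×12.011 + 7×1.008 + 1×126.904 + 2×14.007 + 1×15.999 = 250.039 → 250.04 g/mol.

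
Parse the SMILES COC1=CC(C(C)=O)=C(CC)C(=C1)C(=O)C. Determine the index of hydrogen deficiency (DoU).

Degree of unsaturation = (number of rings) + (number of π bonds).
Ring closures in the SMILES: 1.
π bonds: 5 double bonds (each 1 DoU) → 5 DoU from unsaturation.
Total DoU = 1 + 5 = 6.

6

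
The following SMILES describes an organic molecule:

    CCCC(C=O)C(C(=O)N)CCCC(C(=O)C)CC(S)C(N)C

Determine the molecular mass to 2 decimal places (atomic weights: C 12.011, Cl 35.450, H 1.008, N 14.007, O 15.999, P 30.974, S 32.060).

344.51 g/mol

First, the molecular formula is C17H32N2O3S (counting implicit H from valence).
  C: 17 × 12.011 = 204.187
  H: 32 × 1.008 = 32.256
  N: 2 × 14.007 = 28.014
  O: 3 × 15.999 = 47.997
  S: 1 × 32.060 = 32.060
Sum: 17×12.011 + 32×1.008 + 2×14.007 + 3×15.999 + 1×32.060 = 344.514 → 344.51 g/mol.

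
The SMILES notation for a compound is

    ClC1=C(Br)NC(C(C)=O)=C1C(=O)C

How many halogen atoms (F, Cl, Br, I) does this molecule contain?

2

Halogen atoms appear at heavy-atom positions 1, 4 (1×Br, 1×Cl).
Other groups present: 2 ketone.
Halogen count: 2.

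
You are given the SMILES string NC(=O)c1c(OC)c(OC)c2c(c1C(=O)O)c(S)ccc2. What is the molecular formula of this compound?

C14H13NO5S

Walk through each heavy atom and fill implicit hydrogens from standard valence (C 4, N 3, O 2, S 2, halogen 1); for lowercase aromatic atoms, an aromatic c carries 1 H when it has two neighbours and 0 H with three, and aromatic n carries 0 H:
  atom 1: N, bond orders sum to 1 (valence 3) → 2 H
  atom 2: C, bond orders sum to 4 (valence 4) → 0 H
  atom 3: O, bond orders sum to 2 (valence 2) → 0 H
  atom 4: aromatic c, 3 neighbours → 0 H
  atom 5: aromatic c, 3 neighbours → 0 H
  atom 6: O, bond orders sum to 2 (valence 2) → 0 H
  atom 7: C, bond orders sum to 1 (valence 4) → 3 H
  atom 8: aromatic c, 3 neighbours → 0 H
  atom 9: O, bond orders sum to 2 (valence 2) → 0 H
  atom 10: C, bond orders sum to 1 (valence 4) → 3 H
  atom 11: aromatic c, 3 neighbours → 0 H
  atom 12: aromatic c, 3 neighbours → 0 H
  atom 13: aromatic c, 3 neighbours → 0 H
  atom 14: C, bond orders sum to 4 (valence 4) → 0 H
  atom 15: O, bond orders sum to 2 (valence 2) → 0 H
  atom 16: O, bond orders sum to 1 (valence 2) → 1 H
  atom 17: aromatic c, 3 neighbours → 0 H
  atom 18: S, bond orders sum to 1 (valence 2) → 1 H
  atom 19: aromatic c, 2 neighbours → 1 H
  atom 20: aromatic c, 2 neighbours → 1 H
  atom 21: aromatic c, 2 neighbours → 1 H
Totals → C:14, H:13, N:1, O:5, S:1.
In Hill order: C14H13NO5S.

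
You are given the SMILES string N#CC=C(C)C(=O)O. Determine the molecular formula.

Walk through each heavy atom and fill implicit hydrogens from standard valence (C 4, N 3, O 2, S 2, halogen 1):
  atom 1: N, bond orders sum to 3 (valence 3) → 0 H
  atom 2: C, bond orders sum to 4 (valence 4) → 0 H
  atom 3: C, bond orders sum to 3 (valence 4) → 1 H
  atom 4: C, bond orders sum to 4 (valence 4) → 0 H
  atom 5: C, bond orders sum to 1 (valence 4) → 3 H
  atom 6: C, bond orders sum to 4 (valence 4) → 0 H
  atom 7: O, bond orders sum to 2 (valence 2) → 0 H
  atom 8: O, bond orders sum to 1 (valence 2) → 1 H
Totals → C:5, H:5, N:1, O:2.
In Hill order: C5H5NO2.

C5H5NO2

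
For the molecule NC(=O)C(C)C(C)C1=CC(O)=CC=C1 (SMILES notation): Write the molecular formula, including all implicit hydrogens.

Walk through each heavy atom and fill implicit hydrogens from standard valence (C 4, N 3, O 2, S 2, halogen 1):
  atom 1: N, bond orders sum to 1 (valence 3) → 2 H
  atom 2: C, bond orders sum to 4 (valence 4) → 0 H
  atom 3: O, bond orders sum to 2 (valence 2) → 0 H
  atom 4: C, bond orders sum to 3 (valence 4) → 1 H
  atom 5: C, bond orders sum to 1 (valence 4) → 3 H
  atom 6: C, bond orders sum to 3 (valence 4) → 1 H
  atom 7: C, bond orders sum to 1 (valence 4) → 3 H
  atom 8: C, bond orders sum to 4 (valence 4) → 0 H
  atom 9: C, bond orders sum to 3 (valence 4) → 1 H
  atom 10: C, bond orders sum to 4 (valence 4) → 0 H
  atom 11: O, bond orders sum to 1 (valence 2) → 1 H
  atom 12: C, bond orders sum to 3 (valence 4) → 1 H
  atom 13: C, bond orders sum to 3 (valence 4) → 1 H
  atom 14: C, bond orders sum to 3 (valence 4) → 1 H
Totals → C:11, H:15, N:1, O:2.

C11H15NO2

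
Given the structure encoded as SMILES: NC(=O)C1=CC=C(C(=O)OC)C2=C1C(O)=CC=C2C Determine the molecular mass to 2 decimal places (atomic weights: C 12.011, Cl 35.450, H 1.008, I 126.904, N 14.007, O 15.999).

259.26 g/mol

First, the molecular formula is C14H13NO4 (counting implicit H from valence).
  C: 14 × 12.011 = 168.154
  H: 13 × 1.008 = 13.104
  N: 1 × 14.007 = 14.007
  O: 4 × 15.999 = 63.996
Sum: 14×12.011 + 13×1.008 + 1×14.007 + 4×15.999 = 259.261 → 259.26 g/mol.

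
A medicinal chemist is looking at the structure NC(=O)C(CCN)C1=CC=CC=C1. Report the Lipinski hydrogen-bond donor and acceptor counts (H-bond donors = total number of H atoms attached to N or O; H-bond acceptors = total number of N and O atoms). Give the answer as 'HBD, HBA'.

Donors: find every N or O and count the H atoms it carries.
  atom 1 (N): bond orders sum to 1 → 2 H
  atom 3 (O): bond orders sum to 2 → 0 H
  atom 7 (N): bond orders sum to 1 → 2 H
Lipinski HBD = 4.
Acceptors: N atoms = 2, O atoms = 1 → HBA = 3.

4, 3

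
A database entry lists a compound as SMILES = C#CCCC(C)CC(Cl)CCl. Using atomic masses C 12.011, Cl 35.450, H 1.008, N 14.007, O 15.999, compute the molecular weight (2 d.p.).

First, the molecular formula is C9H14Cl2 (counting implicit H from valence).
  C: 9 × 12.011 = 108.099
  Cl: 2 × 35.450 = 70.900
  H: 14 × 1.008 = 14.112
Sum: 9×12.011 + 2×35.450 + 14×1.008 = 193.111 → 193.11 g/mol.

193.11 g/mol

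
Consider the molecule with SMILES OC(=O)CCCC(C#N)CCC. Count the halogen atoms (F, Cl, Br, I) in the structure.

0

Scan the SMILES for the halogen motif — none present.
Groups that are present: 1 carboxylic acid, 1 nitrile.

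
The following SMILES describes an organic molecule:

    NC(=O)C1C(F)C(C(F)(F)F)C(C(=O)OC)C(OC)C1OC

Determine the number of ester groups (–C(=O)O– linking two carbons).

The ester motif appears at heavy-atom position 13 in the SMILES.
Other groups present: 1 amide, 2 ether.
Ester count: 1.

1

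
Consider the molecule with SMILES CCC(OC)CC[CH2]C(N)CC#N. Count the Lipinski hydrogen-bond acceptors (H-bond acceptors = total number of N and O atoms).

N atoms: 2; O atoms: 1.
Lipinski HBA = 2 + 1 = 3.

3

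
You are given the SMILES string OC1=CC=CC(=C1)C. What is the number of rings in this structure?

In SMILES, each pair of matching ring-closure digits denotes one ring-closing bond; the number of such bonds equals the number of independent rings.
Ring-closure bonds here: 1.

1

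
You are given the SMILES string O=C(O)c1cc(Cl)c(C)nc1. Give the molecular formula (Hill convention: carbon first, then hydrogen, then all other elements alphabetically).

C7H6ClNO2

Walk through each heavy atom and fill implicit hydrogens from standard valence (C 4, N 3, O 2, S 2, halogen 1); for lowercase aromatic atoms, an aromatic c carries 1 H when it has two neighbours and 0 H with three, and aromatic n carries 0 H:
  atom 1: O, bond orders sum to 2 (valence 2) → 0 H
  atom 2: C, bond orders sum to 4 (valence 4) → 0 H
  atom 3: O, bond orders sum to 1 (valence 2) → 1 H
  atom 4: aromatic c, 3 neighbours → 0 H
  atom 5: aromatic c, 2 neighbours → 1 H
  atom 6: aromatic c, 3 neighbours → 0 H
  atom 7: Cl (halogen, monovalent) → 0 H
  atom 8: aromatic c, 3 neighbours → 0 H
  atom 9: C, bond orders sum to 1 (valence 4) → 3 H
  atom 10: aromatic n, 2 neighbours → 0 H
  atom 11: aromatic c, 2 neighbours → 1 H
Totals → C:7, H:6, Cl:1, N:1, O:2.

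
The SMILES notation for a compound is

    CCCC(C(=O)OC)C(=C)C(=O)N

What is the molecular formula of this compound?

Walk through each heavy atom and fill implicit hydrogens from standard valence (C 4, N 3, O 2, S 2, halogen 1):
  atom 1: C, bond orders sum to 1 (valence 4) → 3 H
  atom 2: C, bond orders sum to 2 (valence 4) → 2 H
  atom 3: C, bond orders sum to 2 (valence 4) → 2 H
  atom 4: C, bond orders sum to 3 (valence 4) → 1 H
  atom 5: C, bond orders sum to 4 (valence 4) → 0 H
  atom 6: O, bond orders sum to 2 (valence 2) → 0 H
  atom 7: O, bond orders sum to 2 (valence 2) → 0 H
  atom 8: C, bond orders sum to 1 (valence 4) → 3 H
  atom 9: C, bond orders sum to 4 (valence 4) → 0 H
  atom 10: C, bond orders sum to 2 (valence 4) → 2 H
  atom 11: C, bond orders sum to 4 (valence 4) → 0 H
  atom 12: O, bond orders sum to 2 (valence 2) → 0 H
  atom 13: N, bond orders sum to 1 (valence 3) → 2 H
Totals → C:9, H:15, N:1, O:3.

C9H15NO3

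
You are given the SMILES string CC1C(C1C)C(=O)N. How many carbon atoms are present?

Count every carbon token in the SMILES (each C, including those in ring-closure positions and inside branches).
Carbon count: 6.

6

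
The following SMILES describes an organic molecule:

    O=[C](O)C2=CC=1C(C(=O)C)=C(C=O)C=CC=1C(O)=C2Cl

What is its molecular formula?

C14H9ClO5

Walk through each heavy atom and fill implicit hydrogens from standard valence (C 4, N 3, O 2, S 2, halogen 1):
  atom 1: O, bond orders sum to 2 (valence 2) → 0 H
  atom 2: C with explicit H count 0
  atom 3: O, bond orders sum to 1 (valence 2) → 1 H
  atom 4: C, bond orders sum to 4 (valence 4) → 0 H
  atom 5: C, bond orders sum to 3 (valence 4) → 1 H
  atom 6: C, bond orders sum to 4 (valence 4) → 0 H
  atom 7: C, bond orders sum to 4 (valence 4) → 0 H
  atom 8: C, bond orders sum to 4 (valence 4) → 0 H
  atom 9: O, bond orders sum to 2 (valence 2) → 0 H
  atom 10: C, bond orders sum to 1 (valence 4) → 3 H
  atom 11: C, bond orders sum to 4 (valence 4) → 0 H
  atom 12: C, bond orders sum to 3 (valence 4) → 1 H
  atom 13: O, bond orders sum to 2 (valence 2) → 0 H
  atom 14: C, bond orders sum to 3 (valence 4) → 1 H
  atom 15: C, bond orders sum to 3 (valence 4) → 1 H
  atom 16: C, bond orders sum to 4 (valence 4) → 0 H
  atom 17: C, bond orders sum to 4 (valence 4) → 0 H
  atom 18: O, bond orders sum to 1 (valence 2) → 1 H
  atom 19: C, bond orders sum to 4 (valence 4) → 0 H
  atom 20: Cl (halogen, monovalent) → 0 H
Totals → C:14, H:9, Cl:1, O:5.
In Hill order: C14H9ClO5.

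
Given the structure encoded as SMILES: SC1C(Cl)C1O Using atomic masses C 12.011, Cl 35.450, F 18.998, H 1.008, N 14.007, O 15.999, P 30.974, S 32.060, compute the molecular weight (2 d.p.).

124.58 g/mol

First, the molecular formula is C3H5ClOS (counting implicit H from valence).
  C: 3 × 12.011 = 36.033
  Cl: 1 × 35.450 = 35.450
  H: 5 × 1.008 = 5.040
  O: 1 × 15.999 = 15.999
  S: 1 × 32.060 = 32.060
Sum: 3×12.011 + 1×35.450 + 5×1.008 + 1×15.999 + 1×32.060 = 124.582 → 124.58 g/mol.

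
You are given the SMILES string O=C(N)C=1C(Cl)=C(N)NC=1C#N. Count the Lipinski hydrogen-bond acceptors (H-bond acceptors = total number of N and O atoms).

5

N atoms: 4; O atoms: 1.
Lipinski HBA = 4 + 1 = 5.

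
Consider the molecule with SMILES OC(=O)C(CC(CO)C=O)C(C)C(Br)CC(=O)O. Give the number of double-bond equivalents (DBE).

Molecular formula: C11H17BrO6.
DoU = (2C + 2 + N − H − X) / 2, where X is the halogen count and O/S are ignored.
    = (2·11 + 2 + 0 − 17 − 1) / 2 = 6 / 2 = 3.

3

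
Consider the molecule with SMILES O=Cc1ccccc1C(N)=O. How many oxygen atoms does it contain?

2

Scan the SMILES for O atoms (remember two-letter symbols like Cl and Br are single atoms).
Oxygen count: 2.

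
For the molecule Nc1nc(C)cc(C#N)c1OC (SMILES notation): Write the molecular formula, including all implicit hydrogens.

Walk through each heavy atom and fill implicit hydrogens from standard valence (C 4, N 3, O 2, S 2, halogen 1); for lowercase aromatic atoms, an aromatic c carries 1 H when it has two neighbours and 0 H with three, and aromatic n carries 0 H:
  atom 1: N, bond orders sum to 1 (valence 3) → 2 H
  atom 2: aromatic c, 3 neighbours → 0 H
  atom 3: aromatic n, 2 neighbours → 0 H
  atom 4: aromatic c, 3 neighbours → 0 H
  atom 5: C, bond orders sum to 1 (valence 4) → 3 H
  atom 6: aromatic c, 2 neighbours → 1 H
  atom 7: aromatic c, 3 neighbours → 0 H
  atom 8: C, bond orders sum to 4 (valence 4) → 0 H
  atom 9: N, bond orders sum to 3 (valence 3) → 0 H
  atom 10: aromatic c, 3 neighbours → 0 H
  atom 11: O, bond orders sum to 2 (valence 2) → 0 H
  atom 12: C, bond orders sum to 1 (valence 4) → 3 H
Totals → C:8, H:9, N:3, O:1.

C8H9N3O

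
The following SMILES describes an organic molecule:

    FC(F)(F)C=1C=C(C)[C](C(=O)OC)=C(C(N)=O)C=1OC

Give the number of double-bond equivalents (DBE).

Molecular formula: C12H12F3NO4.
DoU = (2C + 2 + N − H − X) / 2, where X is the halogen count and O/S are ignored.
    = (2·12 + 2 + 1 − 12 − 3) / 2 = 12 / 2 = 6.

6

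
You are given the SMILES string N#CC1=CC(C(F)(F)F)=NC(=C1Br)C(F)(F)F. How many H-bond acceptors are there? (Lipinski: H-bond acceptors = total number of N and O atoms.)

2

N atoms: 2; O atoms: 0.
Lipinski HBA = 2 + 0 = 2.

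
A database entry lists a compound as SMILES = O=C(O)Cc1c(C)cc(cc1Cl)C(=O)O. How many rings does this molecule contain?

In SMILES, each pair of matching ring-closure digits denotes one ring-closing bond; the number of such bonds equals the number of independent rings.
Ring-closure bonds here: 1.

1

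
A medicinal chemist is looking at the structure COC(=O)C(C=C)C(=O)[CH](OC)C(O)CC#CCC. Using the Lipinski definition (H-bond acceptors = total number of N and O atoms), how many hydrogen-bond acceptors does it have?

5

N atoms: 0; O atoms: 5.
Lipinski HBA = 0 + 5 = 5.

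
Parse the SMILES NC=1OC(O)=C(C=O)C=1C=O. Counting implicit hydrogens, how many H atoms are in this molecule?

Walk through each heavy atom and fill implicit hydrogens from standard valence (C 4, N 3, O 2, S 2, halogen 1):
  atom 1: N, bond orders sum to 1 (valence 3) → 2 H
  atom 2: C, bond orders sum to 4 (valence 4) → 0 H
  atom 3: O, bond orders sum to 2 (valence 2) → 0 H
  atom 4: C, bond orders sum to 4 (valence 4) → 0 H
  atom 5: O, bond orders sum to 1 (valence 2) → 1 H
  atom 6: C, bond orders sum to 4 (valence 4) → 0 H
  atom 7: C, bond orders sum to 3 (valence 4) → 1 H
  atom 8: O, bond orders sum to 2 (valence 2) → 0 H
  atom 9: C, bond orders sum to 4 (valence 4) → 0 H
  atom 10: C, bond orders sum to 3 (valence 4) → 1 H
  atom 11: O, bond orders sum to 2 (valence 2) → 0 H
Total hydrogens: 5.

5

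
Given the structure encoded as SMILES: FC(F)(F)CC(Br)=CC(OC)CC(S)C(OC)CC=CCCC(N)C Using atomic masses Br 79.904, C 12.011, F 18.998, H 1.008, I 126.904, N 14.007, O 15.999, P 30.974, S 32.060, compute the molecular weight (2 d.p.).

First, the molecular formula is C17H29BrF3NO2S (counting implicit H from valence).
  Br: 1 × 79.904 = 79.904
  C: 17 × 12.011 = 204.187
  F: 3 × 18.998 = 56.994
  H: 29 × 1.008 = 29.232
  N: 1 × 14.007 = 14.007
  O: 2 × 15.999 = 31.998
  S: 1 × 32.060 = 32.060
Sum: 1×79.904 + 17×12.011 + 3×18.998 + 29×1.008 + 1×14.007 + 2×15.999 + 1×32.060 = 448.382 → 448.38 g/mol.

448.38 g/mol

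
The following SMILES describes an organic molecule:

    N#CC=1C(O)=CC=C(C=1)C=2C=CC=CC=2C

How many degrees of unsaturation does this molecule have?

10

Molecular formula: C14H11NO.
DoU = (2C + 2 + N − H − X) / 2, where X is the halogen count and O/S are ignored.
    = (2·14 + 2 + 1 − 11 − 0) / 2 = 20 / 2 = 10.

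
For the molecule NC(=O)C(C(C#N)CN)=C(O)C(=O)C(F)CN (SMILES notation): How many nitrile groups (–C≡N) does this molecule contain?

1

The nitrile motif appears at heavy-atom position 6 in the SMILES.
Other groups present: 1 alkene, 1 amide, 1 hydroxyl, 1 ketone, 2 primary amine.
Nitrile count: 1.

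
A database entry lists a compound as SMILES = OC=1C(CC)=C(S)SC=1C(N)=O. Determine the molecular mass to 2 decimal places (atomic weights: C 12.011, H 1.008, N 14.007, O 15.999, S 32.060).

First, the molecular formula is C7H9NO2S2 (counting implicit H from valence).
  C: 7 × 12.011 = 84.077
  H: 9 × 1.008 = 9.072
  N: 1 × 14.007 = 14.007
  O: 2 × 15.999 = 31.998
  S: 2 × 32.060 = 64.120
Sum: 7×12.011 + 9×1.008 + 1×14.007 + 2×15.999 + 2×32.060 = 203.274 → 203.27 g/mol.

203.27 g/mol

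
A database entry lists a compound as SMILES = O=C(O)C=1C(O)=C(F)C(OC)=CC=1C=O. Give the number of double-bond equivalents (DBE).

Degree of unsaturation = (number of rings) + (number of π bonds).
Ring closures in the SMILES: 1.
π bonds: 5 double bonds (each 1 DoU) → 5 DoU from unsaturation.
Total DoU = 1 + 5 = 6.

6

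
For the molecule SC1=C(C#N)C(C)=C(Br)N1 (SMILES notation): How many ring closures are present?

In SMILES, each pair of matching ring-closure digits denotes one ring-closing bond; the number of such bonds equals the number of independent rings.
Ring-closure bonds here: 1.

1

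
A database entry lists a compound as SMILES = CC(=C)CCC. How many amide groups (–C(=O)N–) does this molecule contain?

Scan the SMILES for the amide motif — none present.
Groups that are present: 1 alkene.

0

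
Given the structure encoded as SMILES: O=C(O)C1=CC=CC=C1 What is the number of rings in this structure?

1

In SMILES, each pair of matching ring-closure digits denotes one ring-closing bond; the number of such bonds equals the number of independent rings.
Ring-closure bonds here: 1.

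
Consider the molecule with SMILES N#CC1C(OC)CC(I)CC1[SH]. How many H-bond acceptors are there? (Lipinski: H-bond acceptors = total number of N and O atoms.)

N atoms: 1; O atoms: 1.
Lipinski HBA = 1 + 1 = 2.

2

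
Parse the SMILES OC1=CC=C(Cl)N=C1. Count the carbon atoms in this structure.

Count every carbon token in the SMILES (each C, including those in ring-closure positions and inside branches).
Carbon count: 5.

5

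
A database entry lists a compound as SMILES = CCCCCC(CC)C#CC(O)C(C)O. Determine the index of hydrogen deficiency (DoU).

2

Degree of unsaturation = (number of rings) + (number of π bonds).
Ring closures in the SMILES: 0.
π bonds: 1 triple bond (each 2 DoU) → 2 DoU from unsaturation.
Total DoU = 0 + 2 = 2.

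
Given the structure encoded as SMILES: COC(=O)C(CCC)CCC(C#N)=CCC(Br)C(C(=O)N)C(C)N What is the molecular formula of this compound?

C17H28BrN3O3

Walk through each heavy atom and fill implicit hydrogens from standard valence (C 4, N 3, O 2, S 2, halogen 1):
  atom 1: C, bond orders sum to 1 (valence 4) → 3 H
  atom 2: O, bond orders sum to 2 (valence 2) → 0 H
  atom 3: C, bond orders sum to 4 (valence 4) → 0 H
  atom 4: O, bond orders sum to 2 (valence 2) → 0 H
  atom 5: C, bond orders sum to 3 (valence 4) → 1 H
  atom 6: C, bond orders sum to 2 (valence 4) → 2 H
  atom 7: C, bond orders sum to 2 (valence 4) → 2 H
  atom 8: C, bond orders sum to 1 (valence 4) → 3 H
  atom 9: C, bond orders sum to 2 (valence 4) → 2 H
  atom 10: C, bond orders sum to 2 (valence 4) → 2 H
  atom 11: C, bond orders sum to 4 (valence 4) → 0 H
  atom 12: C, bond orders sum to 4 (valence 4) → 0 H
  atom 13: N, bond orders sum to 3 (valence 3) → 0 H
  atom 14: C, bond orders sum to 3 (valence 4) → 1 H
  atom 15: C, bond orders sum to 2 (valence 4) → 2 H
  atom 16: C, bond orders sum to 3 (valence 4) → 1 H
  atom 17: Br (halogen, monovalent) → 0 H
  atom 18: C, bond orders sum to 3 (valence 4) → 1 H
  atom 19: C, bond orders sum to 4 (valence 4) → 0 H
  atom 20: O, bond orders sum to 2 (valence 2) → 0 H
  atom 21: N, bond orders sum to 1 (valence 3) → 2 H
  atom 22: C, bond orders sum to 3 (valence 4) → 1 H
  atom 23: C, bond orders sum to 1 (valence 4) → 3 H
  atom 24: N, bond orders sum to 1 (valence 3) → 2 H
Totals → C:17, H:28, Br:1, N:3, O:3.
In Hill order: C17H28BrN3O3.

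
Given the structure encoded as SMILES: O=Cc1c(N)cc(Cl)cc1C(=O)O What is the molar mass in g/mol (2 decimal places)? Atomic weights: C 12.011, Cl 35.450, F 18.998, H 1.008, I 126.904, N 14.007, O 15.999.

199.59 g/mol

First, the molecular formula is C8H6ClNO3 (counting implicit H from valence).
  C: 8 × 12.011 = 96.088
  Cl: 1 × 35.450 = 35.450
  H: 6 × 1.008 = 6.048
  N: 1 × 14.007 = 14.007
  O: 3 × 15.999 = 47.997
Sum: 8×12.011 + 1×35.450 + 6×1.008 + 1×14.007 + 3×15.999 = 199.590 → 199.59 g/mol.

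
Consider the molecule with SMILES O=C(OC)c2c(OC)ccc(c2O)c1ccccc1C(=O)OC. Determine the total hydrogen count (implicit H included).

16

Walk through each heavy atom and fill implicit hydrogens from standard valence (C 4, N 3, O 2, S 2, halogen 1); for lowercase aromatic atoms, an aromatic c carries 1 H when it has two neighbours and 0 H with three, and aromatic n carries 0 H:
  atom 1: O, bond orders sum to 2 (valence 2) → 0 H
  atom 2: C, bond orders sum to 4 (valence 4) → 0 H
  atom 3: O, bond orders sum to 2 (valence 2) → 0 H
  atom 4: C, bond orders sum to 1 (valence 4) → 3 H
  atom 5: aromatic c, 3 neighbours → 0 H
  atom 6: aromatic c, 3 neighbours → 0 H
  atom 7: O, bond orders sum to 2 (valence 2) → 0 H
  atom 8: C, bond orders sum to 1 (valence 4) → 3 H
  atom 9: aromatic c, 2 neighbours → 1 H
  atom 10: aromatic c, 2 neighbours → 1 H
  atom 11: aromatic c, 3 neighbours → 0 H
  atom 12: aromatic c, 3 neighbours → 0 H
  atom 13: O, bond orders sum to 1 (valence 2) → 1 H
  atom 14: aromatic c, 3 neighbours → 0 H
  atom 15: aromatic c, 2 neighbours → 1 H
  atom 16: aromatic c, 2 neighbours → 1 H
  atom 17: aromatic c, 2 neighbours → 1 H
  atom 18: aromatic c, 2 neighbours → 1 H
  atom 19: aromatic c, 3 neighbours → 0 H
  atom 20: C, bond orders sum to 4 (valence 4) → 0 H
  atom 21: O, bond orders sum to 2 (valence 2) → 0 H
  atom 22: O, bond orders sum to 2 (valence 2) → 0 H
  atom 23: C, bond orders sum to 1 (valence 4) → 3 H
Total hydrogens: 16.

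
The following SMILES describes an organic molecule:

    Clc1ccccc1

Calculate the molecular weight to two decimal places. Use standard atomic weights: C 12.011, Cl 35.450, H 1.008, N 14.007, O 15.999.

112.56 g/mol

First, the molecular formula is C6H5Cl (counting implicit H from valence).
  C: 6 × 12.011 = 72.066
  Cl: 1 × 35.450 = 35.450
  H: 5 × 1.008 = 5.040
Sum: 6×12.011 + 1×35.450 + 5×1.008 = 112.556 → 112.56 g/mol.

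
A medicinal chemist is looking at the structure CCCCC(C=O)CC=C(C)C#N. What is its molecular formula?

C11H17NO

Walk through each heavy atom and fill implicit hydrogens from standard valence (C 4, N 3, O 2, S 2, halogen 1):
  atom 1: C, bond orders sum to 1 (valence 4) → 3 H
  atom 2: C, bond orders sum to 2 (valence 4) → 2 H
  atom 3: C, bond orders sum to 2 (valence 4) → 2 H
  atom 4: C, bond orders sum to 2 (valence 4) → 2 H
  atom 5: C, bond orders sum to 3 (valence 4) → 1 H
  atom 6: C, bond orders sum to 3 (valence 4) → 1 H
  atom 7: O, bond orders sum to 2 (valence 2) → 0 H
  atom 8: C, bond orders sum to 2 (valence 4) → 2 H
  atom 9: C, bond orders sum to 3 (valence 4) → 1 H
  atom 10: C, bond orders sum to 4 (valence 4) → 0 H
  atom 11: C, bond orders sum to 1 (valence 4) → 3 H
  atom 12: C, bond orders sum to 4 (valence 4) → 0 H
  atom 13: N, bond orders sum to 3 (valence 3) → 0 H
Totals → C:11, H:17, N:1, O:1.
In Hill order: C11H17NO.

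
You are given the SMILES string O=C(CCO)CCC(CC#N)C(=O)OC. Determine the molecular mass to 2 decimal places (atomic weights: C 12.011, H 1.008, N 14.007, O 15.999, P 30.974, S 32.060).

213.23 g/mol

First, the molecular formula is C10H15NO4 (counting implicit H from valence).
  C: 10 × 12.011 = 120.110
  H: 15 × 1.008 = 15.120
  N: 1 × 14.007 = 14.007
  O: 4 × 15.999 = 63.996
Sum: 10×12.011 + 15×1.008 + 1×14.007 + 4×15.999 = 213.233 → 213.23 g/mol.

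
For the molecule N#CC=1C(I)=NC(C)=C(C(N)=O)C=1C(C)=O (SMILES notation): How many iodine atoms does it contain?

Scan the SMILES for I atoms (remember two-letter symbols like Cl and Br are single atoms).
Iodine count: 1.

1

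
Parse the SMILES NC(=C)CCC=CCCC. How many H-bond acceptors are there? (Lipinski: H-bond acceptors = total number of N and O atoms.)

1

N atoms: 1; O atoms: 0.
Lipinski HBA = 1 + 0 = 1.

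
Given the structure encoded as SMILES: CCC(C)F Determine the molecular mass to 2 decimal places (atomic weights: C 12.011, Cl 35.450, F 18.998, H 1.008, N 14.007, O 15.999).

First, the molecular formula is C4H9F (counting implicit H from valence).
  C: 4 × 12.011 = 48.044
  F: 1 × 18.998 = 18.998
  H: 9 × 1.008 = 9.072
Sum: 4×12.011 + 1×18.998 + 9×1.008 = 76.114 → 76.11 g/mol.

76.11 g/mol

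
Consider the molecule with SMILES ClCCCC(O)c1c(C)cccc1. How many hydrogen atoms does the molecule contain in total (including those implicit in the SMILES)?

Walk through each heavy atom and fill implicit hydrogens from standard valence (C 4, N 3, O 2, S 2, halogen 1); for lowercase aromatic atoms, an aromatic c carries 1 H when it has two neighbours and 0 H with three, and aromatic n carries 0 H:
  atom 1: Cl (halogen, monovalent) → 0 H
  atom 2: C, bond orders sum to 2 (valence 4) → 2 H
  atom 3: C, bond orders sum to 2 (valence 4) → 2 H
  atom 4: C, bond orders sum to 2 (valence 4) → 2 H
  atom 5: C, bond orders sum to 3 (valence 4) → 1 H
  atom 6: O, bond orders sum to 1 (valence 2) → 1 H
  atom 7: aromatic c, 3 neighbours → 0 H
  atom 8: aromatic c, 3 neighbours → 0 H
  atom 9: C, bond orders sum to 1 (valence 4) → 3 H
  atom 10: aromatic c, 2 neighbours → 1 H
  atom 11: aromatic c, 2 neighbours → 1 H
  atom 12: aromatic c, 2 neighbours → 1 H
  atom 13: aromatic c, 2 neighbours → 1 H
Total hydrogens: 15.

15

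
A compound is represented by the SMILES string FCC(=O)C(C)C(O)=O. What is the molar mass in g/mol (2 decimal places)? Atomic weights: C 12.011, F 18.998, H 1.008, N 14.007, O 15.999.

First, the molecular formula is C5H7FO3 (counting implicit H from valence).
  C: 5 × 12.011 = 60.055
  F: 1 × 18.998 = 18.998
  H: 7 × 1.008 = 7.056
  O: 3 × 15.999 = 47.997
Sum: 5×12.011 + 1×18.998 + 7×1.008 + 3×15.999 = 134.106 → 134.11 g/mol.

134.11 g/mol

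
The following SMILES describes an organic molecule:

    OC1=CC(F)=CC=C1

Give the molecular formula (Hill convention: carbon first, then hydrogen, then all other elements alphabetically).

Walk through each heavy atom and fill implicit hydrogens from standard valence (C 4, N 3, O 2, S 2, halogen 1):
  atom 1: O, bond orders sum to 1 (valence 2) → 1 H
  atom 2: C, bond orders sum to 4 (valence 4) → 0 H
  atom 3: C, bond orders sum to 3 (valence 4) → 1 H
  atom 4: C, bond orders sum to 4 (valence 4) → 0 H
  atom 5: F (halogen, monovalent) → 0 H
  atom 6: C, bond orders sum to 3 (valence 4) → 1 H
  atom 7: C, bond orders sum to 3 (valence 4) → 1 H
  atom 8: C, bond orders sum to 3 (valence 4) → 1 H
Totals → C:6, H:5, F:1, O:1.
In Hill order: C6H5FO.

C6H5FO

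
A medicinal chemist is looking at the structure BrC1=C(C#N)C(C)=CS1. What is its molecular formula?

Walk through each heavy atom and fill implicit hydrogens from standard valence (C 4, N 3, O 2, S 2, halogen 1):
  atom 1: Br (halogen, monovalent) → 0 H
  atom 2: C, bond orders sum to 4 (valence 4) → 0 H
  atom 3: C, bond orders sum to 4 (valence 4) → 0 H
  atom 4: C, bond orders sum to 4 (valence 4) → 0 H
  atom 5: N, bond orders sum to 3 (valence 3) → 0 H
  atom 6: C, bond orders sum to 4 (valence 4) → 0 H
  atom 7: C, bond orders sum to 1 (valence 4) → 3 H
  atom 8: C, bond orders sum to 3 (valence 4) → 1 H
  atom 9: S, bond orders sum to 2 (valence 2) → 0 H
Totals → C:6, H:4, Br:1, N:1, S:1.

C6H4BrNS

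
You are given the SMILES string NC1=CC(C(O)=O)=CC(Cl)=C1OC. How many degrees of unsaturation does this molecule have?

5

Degree of unsaturation = (number of rings) + (number of π bonds).
Ring closures in the SMILES: 1.
π bonds: 4 double bonds (each 1 DoU) → 4 DoU from unsaturation.
Total DoU = 1 + 4 = 5.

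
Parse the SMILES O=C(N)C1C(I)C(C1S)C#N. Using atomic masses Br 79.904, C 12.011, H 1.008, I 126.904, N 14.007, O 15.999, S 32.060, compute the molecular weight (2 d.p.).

282.10 g/mol

First, the molecular formula is C6H7IN2OS (counting implicit H from valence).
  C: 6 × 12.011 = 72.066
  H: 7 × 1.008 = 7.056
  I: 1 × 126.904 = 126.904
  N: 2 × 14.007 = 28.014
  O: 1 × 15.999 = 15.999
  S: 1 × 32.060 = 32.060
Sum: 6×12.011 + 7×1.008 + 1×126.904 + 2×14.007 + 1×15.999 + 1×32.060 = 282.099 → 282.10 g/mol.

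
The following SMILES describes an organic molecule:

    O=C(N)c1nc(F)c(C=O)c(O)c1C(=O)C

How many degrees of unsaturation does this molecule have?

Molecular formula: C9H7FN2O4.
DoU = (2C + 2 + N − H − X) / 2, where X is the halogen count and O/S are ignored.
    = (2·9 + 2 + 2 − 7 − 1) / 2 = 14 / 2 = 7.

7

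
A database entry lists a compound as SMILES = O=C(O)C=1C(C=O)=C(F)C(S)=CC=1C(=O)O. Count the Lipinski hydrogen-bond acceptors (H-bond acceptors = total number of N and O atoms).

5

N atoms: 0; O atoms: 5.
Lipinski HBA = 0 + 5 = 5.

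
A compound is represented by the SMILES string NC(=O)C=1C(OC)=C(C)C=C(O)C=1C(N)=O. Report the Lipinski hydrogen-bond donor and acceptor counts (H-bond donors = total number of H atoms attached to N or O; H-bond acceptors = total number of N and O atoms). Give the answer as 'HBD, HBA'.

Donors: find every N or O and count the H atoms it carries.
  atom 1 (N): bond orders sum to 1 → 2 H
  atom 3 (O): bond orders sum to 2 → 0 H
  atom 6 (O): bond orders sum to 2 → 0 H
  atom 12 (O): bond orders sum to 1 → 1 H
  atom 15 (N): bond orders sum to 1 → 2 H
  atom 16 (O): bond orders sum to 2 → 0 H
Lipinski HBD = 5.
Acceptors: N atoms = 2, O atoms = 4 → HBA = 6.

5, 6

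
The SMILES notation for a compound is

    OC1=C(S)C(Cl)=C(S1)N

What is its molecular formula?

C4H4ClNOS2

Walk through each heavy atom and fill implicit hydrogens from standard valence (C 4, N 3, O 2, S 2, halogen 1):
  atom 1: O, bond orders sum to 1 (valence 2) → 1 H
  atom 2: C, bond orders sum to 4 (valence 4) → 0 H
  atom 3: C, bond orders sum to 4 (valence 4) → 0 H
  atom 4: S, bond orders sum to 1 (valence 2) → 1 H
  atom 5: C, bond orders sum to 4 (valence 4) → 0 H
  atom 6: Cl (halogen, monovalent) → 0 H
  atom 7: C, bond orders sum to 4 (valence 4) → 0 H
  atom 8: S, bond orders sum to 2 (valence 2) → 0 H
  atom 9: N, bond orders sum to 1 (valence 3) → 2 H
Totals → C:4, H:4, Cl:1, N:1, O:1, S:2.
In Hill order: C4H4ClNOS2.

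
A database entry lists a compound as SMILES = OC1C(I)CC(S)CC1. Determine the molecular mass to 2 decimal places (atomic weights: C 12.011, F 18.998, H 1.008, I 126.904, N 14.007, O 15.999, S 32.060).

First, the molecular formula is C6H11IOS (counting implicit H from valence).
  C: 6 × 12.011 = 72.066
  H: 11 × 1.008 = 11.088
  I: 1 × 126.904 = 126.904
  O: 1 × 15.999 = 15.999
  S: 1 × 32.060 = 32.060
Sum: 6×12.011 + 11×1.008 + 1×126.904 + 1×15.999 + 1×32.060 = 258.117 → 258.12 g/mol.

258.12 g/mol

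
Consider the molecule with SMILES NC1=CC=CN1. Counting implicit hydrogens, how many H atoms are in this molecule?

6

Walk through each heavy atom and fill implicit hydrogens from standard valence (C 4, N 3, O 2, S 2, halogen 1):
  atom 1: N, bond orders sum to 1 (valence 3) → 2 H
  atom 2: C, bond orders sum to 4 (valence 4) → 0 H
  atom 3: C, bond orders sum to 3 (valence 4) → 1 H
  atom 4: C, bond orders sum to 3 (valence 4) → 1 H
  atom 5: C, bond orders sum to 3 (valence 4) → 1 H
  atom 6: N, bond orders sum to 2 (valence 3) → 1 H
Total hydrogens: 6.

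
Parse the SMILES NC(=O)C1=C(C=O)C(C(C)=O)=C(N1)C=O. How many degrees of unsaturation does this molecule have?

Molecular formula: C9H8N2O4.
DoU = (2C + 2 + N − H − X) / 2, where X is the halogen count and O/S are ignored.
    = (2·9 + 2 + 2 − 8 − 0) / 2 = 14 / 2 = 7.

7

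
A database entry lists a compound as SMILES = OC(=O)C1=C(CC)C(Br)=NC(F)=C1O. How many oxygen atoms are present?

Scan the SMILES for O atoms (remember two-letter symbols like Cl and Br are single atoms).
Oxygen count: 3.

3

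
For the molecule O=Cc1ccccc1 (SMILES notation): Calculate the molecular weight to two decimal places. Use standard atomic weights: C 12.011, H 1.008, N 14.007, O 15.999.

106.12 g/mol

First, the molecular formula is C7H6O (counting implicit H from valence).
  C: 7 × 12.011 = 84.077
  H: 6 × 1.008 = 6.048
  O: 1 × 15.999 = 15.999
Sum: 7×12.011 + 6×1.008 + 1×15.999 = 106.124 → 106.12 g/mol.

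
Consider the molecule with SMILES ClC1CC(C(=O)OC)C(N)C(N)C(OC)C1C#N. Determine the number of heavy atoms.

Every atom symbol written in the SMILES (organic subset) is one heavy atom; implicit H are not written.
Heavy atoms by element → C:11, Cl:1, N:3, O:3.
Total: 18.

18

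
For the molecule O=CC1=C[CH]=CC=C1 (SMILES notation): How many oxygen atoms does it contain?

1

Scan the SMILES for O atoms (remember two-letter symbols like Cl and Br are single atoms).
Oxygen count: 1.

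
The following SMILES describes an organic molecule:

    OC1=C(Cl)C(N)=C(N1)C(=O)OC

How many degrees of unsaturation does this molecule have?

Degree of unsaturation = (number of rings) + (number of π bonds).
Ring closures in the SMILES: 1.
π bonds: 3 double bonds (each 1 DoU) → 3 DoU from unsaturation.
Total DoU = 1 + 3 = 4.

4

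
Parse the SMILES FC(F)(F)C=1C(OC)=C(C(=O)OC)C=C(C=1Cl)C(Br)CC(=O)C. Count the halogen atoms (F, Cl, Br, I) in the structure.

5

Halogen atoms appear at heavy-atom positions 1, 3, 4, 17, 19 (1×Br, 1×Cl, 3×F).
Other groups present: 1 ester, 1 ether, 1 ketone.
Halogen count: 5.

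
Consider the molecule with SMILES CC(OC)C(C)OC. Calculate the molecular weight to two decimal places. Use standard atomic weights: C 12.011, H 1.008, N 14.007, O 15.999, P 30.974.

First, the molecular formula is C6H14O2 (counting implicit H from valence).
  C: 6 × 12.011 = 72.066
  H: 14 × 1.008 = 14.112
  O: 2 × 15.999 = 31.998
Sum: 6×12.011 + 14×1.008 + 2×15.999 = 118.176 → 118.18 g/mol.

118.18 g/mol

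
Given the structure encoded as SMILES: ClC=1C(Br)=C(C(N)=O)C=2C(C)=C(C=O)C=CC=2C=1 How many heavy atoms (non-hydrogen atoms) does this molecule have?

18

Every atom symbol written in the SMILES (organic subset) is one heavy atom; implicit H are not written.
Heavy atoms by element → Br:1, C:13, Cl:1, N:1, O:2.
Total: 18.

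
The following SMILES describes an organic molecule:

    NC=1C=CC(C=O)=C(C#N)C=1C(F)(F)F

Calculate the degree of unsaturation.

7

Molecular formula: C9H5F3N2O.
DoU = (2C + 2 + N − H − X) / 2, where X is the halogen count and O/S are ignored.
    = (2·9 + 2 + 2 − 5 − 3) / 2 = 14 / 2 = 7.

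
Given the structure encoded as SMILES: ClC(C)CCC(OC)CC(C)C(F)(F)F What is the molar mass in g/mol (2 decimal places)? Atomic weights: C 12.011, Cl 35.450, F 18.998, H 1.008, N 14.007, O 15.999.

246.70 g/mol

First, the molecular formula is C10H18ClF3O (counting implicit H from valence).
  C: 10 × 12.011 = 120.110
  Cl: 1 × 35.450 = 35.450
  F: 3 × 18.998 = 56.994
  H: 18 × 1.008 = 18.144
  O: 1 × 15.999 = 15.999
Sum: 10×12.011 + 1×35.450 + 3×18.998 + 18×1.008 + 1×15.999 = 246.697 → 246.70 g/mol.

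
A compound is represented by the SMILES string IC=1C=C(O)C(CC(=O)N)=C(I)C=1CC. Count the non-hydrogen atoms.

Every atom symbol written in the SMILES (organic subset) is one heavy atom; implicit H are not written.
Heavy atoms by element → C:10, I:2, N:1, O:2.
Total: 15.

15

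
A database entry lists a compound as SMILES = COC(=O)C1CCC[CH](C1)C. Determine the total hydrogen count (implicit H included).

Walk through each heavy atom and fill implicit hydrogens from standard valence (C 4, N 3, O 2, S 2, halogen 1):
  atom 1: C, bond orders sum to 1 (valence 4) → 3 H
  atom 2: O, bond orders sum to 2 (valence 2) → 0 H
  atom 3: C, bond orders sum to 4 (valence 4) → 0 H
  atom 4: O, bond orders sum to 2 (valence 2) → 0 H
  atom 5: C, bond orders sum to 3 (valence 4) → 1 H
  atom 6: C, bond orders sum to 2 (valence 4) → 2 H
  atom 7: C, bond orders sum to 2 (valence 4) → 2 H
  atom 8: C, bond orders sum to 2 (valence 4) → 2 H
  atom 9: C with explicit H count 1
  atom 10: C, bond orders sum to 2 (valence 4) → 2 H
  atom 11: C, bond orders sum to 1 (valence 4) → 3 H
Total hydrogens: 16.

16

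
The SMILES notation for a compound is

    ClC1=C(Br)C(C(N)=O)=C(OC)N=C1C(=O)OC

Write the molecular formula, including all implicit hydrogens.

C9H8BrClN2O4

Walk through each heavy atom and fill implicit hydrogens from standard valence (C 4, N 3, O 2, S 2, halogen 1):
  atom 1: Cl (halogen, monovalent) → 0 H
  atom 2: C, bond orders sum to 4 (valence 4) → 0 H
  atom 3: C, bond orders sum to 4 (valence 4) → 0 H
  atom 4: Br (halogen, monovalent) → 0 H
  atom 5: C, bond orders sum to 4 (valence 4) → 0 H
  atom 6: C, bond orders sum to 4 (valence 4) → 0 H
  atom 7: N, bond orders sum to 1 (valence 3) → 2 H
  atom 8: O, bond orders sum to 2 (valence 2) → 0 H
  atom 9: C, bond orders sum to 4 (valence 4) → 0 H
  atom 10: O, bond orders sum to 2 (valence 2) → 0 H
  atom 11: C, bond orders sum to 1 (valence 4) → 3 H
  atom 12: N, bond orders sum to 3 (valence 3) → 0 H
  atom 13: C, bond orders sum to 4 (valence 4) → 0 H
  atom 14: C, bond orders sum to 4 (valence 4) → 0 H
  atom 15: O, bond orders sum to 2 (valence 2) → 0 H
  atom 16: O, bond orders sum to 2 (valence 2) → 0 H
  atom 17: C, bond orders sum to 1 (valence 4) → 3 H
Totals → C:9, H:8, Br:1, Cl:1, N:2, O:4.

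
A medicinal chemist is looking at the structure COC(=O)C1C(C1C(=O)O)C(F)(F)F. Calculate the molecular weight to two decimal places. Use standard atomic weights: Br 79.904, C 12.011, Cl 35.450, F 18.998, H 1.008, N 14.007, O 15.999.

212.12 g/mol

First, the molecular formula is C7H7F3O4 (counting implicit H from valence).
  C: 7 × 12.011 = 84.077
  F: 3 × 18.998 = 56.994
  H: 7 × 1.008 = 7.056
  O: 4 × 15.999 = 63.996
Sum: 7×12.011 + 3×18.998 + 7×1.008 + 4×15.999 = 212.123 → 212.12 g/mol.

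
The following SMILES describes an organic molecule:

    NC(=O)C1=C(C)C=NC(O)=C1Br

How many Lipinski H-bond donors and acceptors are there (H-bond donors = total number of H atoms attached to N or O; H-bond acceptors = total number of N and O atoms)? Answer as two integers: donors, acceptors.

Donors: find every N or O and count the H atoms it carries.
  atom 1 (N): bond orders sum to 1 → 2 H
  atom 3 (O): bond orders sum to 2 → 0 H
  atom 8 (N): bond orders sum to 3 → 0 H
  atom 10 (O): bond orders sum to 1 → 1 H
Lipinski HBD = 3.
Acceptors: N atoms = 2, O atoms = 2 → HBA = 4.

3, 4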